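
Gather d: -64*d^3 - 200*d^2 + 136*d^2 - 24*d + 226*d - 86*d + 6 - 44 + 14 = -64*d^3 - 64*d^2 + 116*d - 24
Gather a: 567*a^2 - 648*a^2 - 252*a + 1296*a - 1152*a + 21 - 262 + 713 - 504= -81*a^2 - 108*a - 32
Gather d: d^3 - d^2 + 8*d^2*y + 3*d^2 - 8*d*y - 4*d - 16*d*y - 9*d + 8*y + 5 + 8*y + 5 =d^3 + d^2*(8*y + 2) + d*(-24*y - 13) + 16*y + 10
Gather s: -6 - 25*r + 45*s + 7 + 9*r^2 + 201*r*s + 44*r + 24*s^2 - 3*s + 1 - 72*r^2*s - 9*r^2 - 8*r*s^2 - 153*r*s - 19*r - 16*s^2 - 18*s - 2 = s^2*(8 - 8*r) + s*(-72*r^2 + 48*r + 24)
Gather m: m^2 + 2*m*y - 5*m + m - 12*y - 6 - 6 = m^2 + m*(2*y - 4) - 12*y - 12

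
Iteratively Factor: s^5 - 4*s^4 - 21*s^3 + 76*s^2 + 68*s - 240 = (s - 2)*(s^4 - 2*s^3 - 25*s^2 + 26*s + 120) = (s - 3)*(s - 2)*(s^3 + s^2 - 22*s - 40) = (s - 5)*(s - 3)*(s - 2)*(s^2 + 6*s + 8) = (s - 5)*(s - 3)*(s - 2)*(s + 2)*(s + 4)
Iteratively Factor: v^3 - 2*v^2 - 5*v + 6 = (v - 3)*(v^2 + v - 2) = (v - 3)*(v - 1)*(v + 2)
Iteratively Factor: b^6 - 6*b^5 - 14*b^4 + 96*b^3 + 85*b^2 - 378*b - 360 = (b + 2)*(b^5 - 8*b^4 + 2*b^3 + 92*b^2 - 99*b - 180) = (b + 2)*(b + 3)*(b^4 - 11*b^3 + 35*b^2 - 13*b - 60) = (b - 5)*(b + 2)*(b + 3)*(b^3 - 6*b^2 + 5*b + 12) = (b - 5)*(b - 4)*(b + 2)*(b + 3)*(b^2 - 2*b - 3) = (b - 5)*(b - 4)*(b - 3)*(b + 2)*(b + 3)*(b + 1)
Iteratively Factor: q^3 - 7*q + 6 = (q - 1)*(q^2 + q - 6) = (q - 2)*(q - 1)*(q + 3)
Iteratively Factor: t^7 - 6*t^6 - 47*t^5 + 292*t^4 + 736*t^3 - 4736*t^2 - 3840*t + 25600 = (t - 4)*(t^6 - 2*t^5 - 55*t^4 + 72*t^3 + 1024*t^2 - 640*t - 6400) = (t - 5)*(t - 4)*(t^5 + 3*t^4 - 40*t^3 - 128*t^2 + 384*t + 1280) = (t - 5)*(t - 4)*(t + 4)*(t^4 - t^3 - 36*t^2 + 16*t + 320) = (t - 5)*(t - 4)*(t + 4)^2*(t^3 - 5*t^2 - 16*t + 80) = (t - 5)^2*(t - 4)*(t + 4)^2*(t^2 - 16) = (t - 5)^2*(t - 4)^2*(t + 4)^2*(t + 4)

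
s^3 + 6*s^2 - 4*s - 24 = (s - 2)*(s + 2)*(s + 6)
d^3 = d^3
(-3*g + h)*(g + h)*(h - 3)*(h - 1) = -3*g^2*h^2 + 12*g^2*h - 9*g^2 - 2*g*h^3 + 8*g*h^2 - 6*g*h + h^4 - 4*h^3 + 3*h^2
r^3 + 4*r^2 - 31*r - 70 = (r - 5)*(r + 2)*(r + 7)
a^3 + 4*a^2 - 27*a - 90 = (a - 5)*(a + 3)*(a + 6)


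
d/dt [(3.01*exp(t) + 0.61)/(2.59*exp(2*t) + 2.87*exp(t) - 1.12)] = (-(3.01*exp(t) + 0.61)*(5.18*exp(t) + 2.87) + 7.7959*exp(2*t) + 8.6387*exp(t) - 3.3712)*exp(t)/(2.59*exp(2*t) + 2.87*exp(t) - 1.12)^2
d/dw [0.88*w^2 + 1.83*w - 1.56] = 1.76*w + 1.83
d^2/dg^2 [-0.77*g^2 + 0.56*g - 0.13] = -1.54000000000000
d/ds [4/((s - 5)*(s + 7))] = 8*(-s - 1)/(s^4 + 4*s^3 - 66*s^2 - 140*s + 1225)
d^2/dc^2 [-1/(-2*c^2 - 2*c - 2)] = (-c^2 - c + (2*c + 1)^2 - 1)/(c^2 + c + 1)^3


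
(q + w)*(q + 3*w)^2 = q^3 + 7*q^2*w + 15*q*w^2 + 9*w^3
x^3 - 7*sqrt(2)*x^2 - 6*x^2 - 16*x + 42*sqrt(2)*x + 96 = (x - 6)*(x - 8*sqrt(2))*(x + sqrt(2))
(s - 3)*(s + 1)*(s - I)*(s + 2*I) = s^4 - 2*s^3 + I*s^3 - s^2 - 2*I*s^2 - 4*s - 3*I*s - 6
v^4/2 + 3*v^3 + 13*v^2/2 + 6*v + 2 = (v/2 + 1/2)*(v + 1)*(v + 2)^2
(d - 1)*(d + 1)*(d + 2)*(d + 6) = d^4 + 8*d^3 + 11*d^2 - 8*d - 12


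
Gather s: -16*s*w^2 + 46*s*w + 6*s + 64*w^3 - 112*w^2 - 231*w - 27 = s*(-16*w^2 + 46*w + 6) + 64*w^3 - 112*w^2 - 231*w - 27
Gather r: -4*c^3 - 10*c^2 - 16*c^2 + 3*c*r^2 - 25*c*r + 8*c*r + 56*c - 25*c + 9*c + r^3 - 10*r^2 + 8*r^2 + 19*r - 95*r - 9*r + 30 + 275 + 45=-4*c^3 - 26*c^2 + 40*c + r^3 + r^2*(3*c - 2) + r*(-17*c - 85) + 350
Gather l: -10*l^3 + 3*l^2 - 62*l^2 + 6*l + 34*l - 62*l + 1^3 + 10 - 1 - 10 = -10*l^3 - 59*l^2 - 22*l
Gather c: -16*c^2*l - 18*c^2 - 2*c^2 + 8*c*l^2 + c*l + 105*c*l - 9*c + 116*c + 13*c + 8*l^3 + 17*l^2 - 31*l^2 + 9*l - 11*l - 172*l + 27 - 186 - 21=c^2*(-16*l - 20) + c*(8*l^2 + 106*l + 120) + 8*l^3 - 14*l^2 - 174*l - 180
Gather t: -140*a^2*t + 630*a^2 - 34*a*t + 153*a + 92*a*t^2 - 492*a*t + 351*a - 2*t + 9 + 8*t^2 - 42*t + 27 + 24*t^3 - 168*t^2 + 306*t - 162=630*a^2 + 504*a + 24*t^3 + t^2*(92*a - 160) + t*(-140*a^2 - 526*a + 262) - 126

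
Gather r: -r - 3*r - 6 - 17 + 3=-4*r - 20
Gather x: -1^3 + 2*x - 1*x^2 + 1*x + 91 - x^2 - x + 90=-2*x^2 + 2*x + 180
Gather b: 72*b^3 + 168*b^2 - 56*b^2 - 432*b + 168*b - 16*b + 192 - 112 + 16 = 72*b^3 + 112*b^2 - 280*b + 96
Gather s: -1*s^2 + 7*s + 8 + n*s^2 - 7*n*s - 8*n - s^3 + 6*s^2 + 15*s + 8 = -8*n - s^3 + s^2*(n + 5) + s*(22 - 7*n) + 16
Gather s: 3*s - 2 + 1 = 3*s - 1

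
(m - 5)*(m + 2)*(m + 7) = m^3 + 4*m^2 - 31*m - 70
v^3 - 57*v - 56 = (v - 8)*(v + 1)*(v + 7)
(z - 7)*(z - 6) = z^2 - 13*z + 42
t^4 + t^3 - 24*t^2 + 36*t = t*(t - 3)*(t - 2)*(t + 6)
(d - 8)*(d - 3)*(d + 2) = d^3 - 9*d^2 + 2*d + 48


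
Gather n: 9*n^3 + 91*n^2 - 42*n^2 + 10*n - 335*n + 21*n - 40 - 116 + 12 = 9*n^3 + 49*n^2 - 304*n - 144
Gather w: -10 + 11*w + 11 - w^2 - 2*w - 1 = -w^2 + 9*w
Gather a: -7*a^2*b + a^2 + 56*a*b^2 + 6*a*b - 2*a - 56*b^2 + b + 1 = a^2*(1 - 7*b) + a*(56*b^2 + 6*b - 2) - 56*b^2 + b + 1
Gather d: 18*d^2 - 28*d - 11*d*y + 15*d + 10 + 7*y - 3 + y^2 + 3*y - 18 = 18*d^2 + d*(-11*y - 13) + y^2 + 10*y - 11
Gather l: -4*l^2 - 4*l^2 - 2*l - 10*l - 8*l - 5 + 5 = -8*l^2 - 20*l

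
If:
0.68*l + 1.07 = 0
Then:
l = -1.57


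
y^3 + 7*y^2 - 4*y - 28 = (y - 2)*(y + 2)*(y + 7)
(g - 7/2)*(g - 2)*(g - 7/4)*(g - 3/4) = g^4 - 8*g^3 + 353*g^2/16 - 791*g/32 + 147/16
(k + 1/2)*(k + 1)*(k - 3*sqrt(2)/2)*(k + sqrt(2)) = k^4 - sqrt(2)*k^3/2 + 3*k^3/2 - 5*k^2/2 - 3*sqrt(2)*k^2/4 - 9*k/2 - sqrt(2)*k/4 - 3/2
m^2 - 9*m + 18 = (m - 6)*(m - 3)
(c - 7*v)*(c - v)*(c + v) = c^3 - 7*c^2*v - c*v^2 + 7*v^3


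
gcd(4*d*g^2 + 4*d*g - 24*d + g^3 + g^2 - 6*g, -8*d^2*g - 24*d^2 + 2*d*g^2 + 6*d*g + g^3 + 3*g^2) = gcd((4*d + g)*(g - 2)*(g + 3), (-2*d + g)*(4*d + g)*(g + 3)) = 4*d*g + 12*d + g^2 + 3*g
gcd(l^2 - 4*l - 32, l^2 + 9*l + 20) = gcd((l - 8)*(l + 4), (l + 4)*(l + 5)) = l + 4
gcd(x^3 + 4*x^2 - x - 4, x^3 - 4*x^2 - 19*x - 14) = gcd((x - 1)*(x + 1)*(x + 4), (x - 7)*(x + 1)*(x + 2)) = x + 1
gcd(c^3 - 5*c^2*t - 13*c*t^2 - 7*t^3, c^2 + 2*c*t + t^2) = c^2 + 2*c*t + t^2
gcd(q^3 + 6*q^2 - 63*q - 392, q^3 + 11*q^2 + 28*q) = q + 7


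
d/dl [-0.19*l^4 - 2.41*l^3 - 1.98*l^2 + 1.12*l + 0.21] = -0.76*l^3 - 7.23*l^2 - 3.96*l + 1.12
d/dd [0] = 0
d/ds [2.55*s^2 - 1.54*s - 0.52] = 5.1*s - 1.54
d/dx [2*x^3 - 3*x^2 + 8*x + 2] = 6*x^2 - 6*x + 8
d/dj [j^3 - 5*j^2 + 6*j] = 3*j^2 - 10*j + 6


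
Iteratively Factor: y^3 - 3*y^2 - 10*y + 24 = (y - 2)*(y^2 - y - 12) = (y - 4)*(y - 2)*(y + 3)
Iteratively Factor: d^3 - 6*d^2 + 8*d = (d - 2)*(d^2 - 4*d) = d*(d - 2)*(d - 4)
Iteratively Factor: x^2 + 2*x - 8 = (x + 4)*(x - 2)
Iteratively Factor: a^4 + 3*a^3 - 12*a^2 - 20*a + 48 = (a + 4)*(a^3 - a^2 - 8*a + 12) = (a - 2)*(a + 4)*(a^2 + a - 6) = (a - 2)*(a + 3)*(a + 4)*(a - 2)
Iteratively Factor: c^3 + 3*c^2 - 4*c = (c - 1)*(c^2 + 4*c) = c*(c - 1)*(c + 4)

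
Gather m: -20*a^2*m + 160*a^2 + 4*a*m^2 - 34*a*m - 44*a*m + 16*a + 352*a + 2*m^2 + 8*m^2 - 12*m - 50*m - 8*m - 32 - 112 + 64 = 160*a^2 + 368*a + m^2*(4*a + 10) + m*(-20*a^2 - 78*a - 70) - 80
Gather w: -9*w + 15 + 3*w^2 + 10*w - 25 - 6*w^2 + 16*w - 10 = -3*w^2 + 17*w - 20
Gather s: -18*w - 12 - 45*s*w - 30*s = s*(-45*w - 30) - 18*w - 12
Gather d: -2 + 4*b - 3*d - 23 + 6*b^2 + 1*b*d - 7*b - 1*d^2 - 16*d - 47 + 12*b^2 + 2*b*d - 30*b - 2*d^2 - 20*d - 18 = 18*b^2 - 33*b - 3*d^2 + d*(3*b - 39) - 90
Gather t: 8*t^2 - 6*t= 8*t^2 - 6*t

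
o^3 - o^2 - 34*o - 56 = (o - 7)*(o + 2)*(o + 4)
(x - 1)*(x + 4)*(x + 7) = x^3 + 10*x^2 + 17*x - 28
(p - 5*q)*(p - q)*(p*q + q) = p^3*q - 6*p^2*q^2 + p^2*q + 5*p*q^3 - 6*p*q^2 + 5*q^3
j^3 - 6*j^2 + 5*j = j*(j - 5)*(j - 1)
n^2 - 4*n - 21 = (n - 7)*(n + 3)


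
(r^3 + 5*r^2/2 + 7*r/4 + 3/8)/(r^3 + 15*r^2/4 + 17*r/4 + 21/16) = 2*(2*r + 1)/(4*r + 7)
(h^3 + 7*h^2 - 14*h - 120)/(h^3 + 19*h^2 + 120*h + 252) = (h^2 + h - 20)/(h^2 + 13*h + 42)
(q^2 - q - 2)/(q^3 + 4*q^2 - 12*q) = (q + 1)/(q*(q + 6))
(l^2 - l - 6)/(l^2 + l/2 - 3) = 2*(l - 3)/(2*l - 3)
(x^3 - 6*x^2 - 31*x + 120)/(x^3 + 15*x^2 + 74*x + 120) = (x^2 - 11*x + 24)/(x^2 + 10*x + 24)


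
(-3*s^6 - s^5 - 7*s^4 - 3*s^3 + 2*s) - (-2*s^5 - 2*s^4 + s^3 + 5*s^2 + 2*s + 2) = -3*s^6 + s^5 - 5*s^4 - 4*s^3 - 5*s^2 - 2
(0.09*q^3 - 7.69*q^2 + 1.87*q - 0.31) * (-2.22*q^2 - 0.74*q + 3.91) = -0.1998*q^5 + 17.0052*q^4 + 1.8911*q^3 - 30.7635*q^2 + 7.5411*q - 1.2121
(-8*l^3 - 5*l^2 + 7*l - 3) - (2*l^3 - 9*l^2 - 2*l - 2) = -10*l^3 + 4*l^2 + 9*l - 1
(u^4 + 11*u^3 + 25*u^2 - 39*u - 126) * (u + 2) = u^5 + 13*u^4 + 47*u^3 + 11*u^2 - 204*u - 252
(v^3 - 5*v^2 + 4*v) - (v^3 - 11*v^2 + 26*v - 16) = 6*v^2 - 22*v + 16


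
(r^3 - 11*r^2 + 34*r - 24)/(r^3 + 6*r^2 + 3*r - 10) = (r^2 - 10*r + 24)/(r^2 + 7*r + 10)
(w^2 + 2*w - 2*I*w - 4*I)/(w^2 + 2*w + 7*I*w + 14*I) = (w - 2*I)/(w + 7*I)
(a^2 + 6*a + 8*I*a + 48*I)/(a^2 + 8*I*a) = (a + 6)/a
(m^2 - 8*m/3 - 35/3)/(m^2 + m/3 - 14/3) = (m - 5)/(m - 2)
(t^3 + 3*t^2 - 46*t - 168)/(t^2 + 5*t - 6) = (t^2 - 3*t - 28)/(t - 1)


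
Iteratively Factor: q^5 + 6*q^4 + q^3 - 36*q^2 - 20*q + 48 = (q - 2)*(q^4 + 8*q^3 + 17*q^2 - 2*q - 24) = (q - 2)*(q + 2)*(q^3 + 6*q^2 + 5*q - 12) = (q - 2)*(q + 2)*(q + 4)*(q^2 + 2*q - 3) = (q - 2)*(q + 2)*(q + 3)*(q + 4)*(q - 1)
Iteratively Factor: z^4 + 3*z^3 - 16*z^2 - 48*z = (z + 4)*(z^3 - z^2 - 12*z) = z*(z + 4)*(z^2 - z - 12) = z*(z + 3)*(z + 4)*(z - 4)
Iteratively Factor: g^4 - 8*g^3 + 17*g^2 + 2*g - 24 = (g - 4)*(g^3 - 4*g^2 + g + 6) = (g - 4)*(g - 3)*(g^2 - g - 2) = (g - 4)*(g - 3)*(g - 2)*(g + 1)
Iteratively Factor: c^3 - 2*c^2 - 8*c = (c - 4)*(c^2 + 2*c) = (c - 4)*(c + 2)*(c)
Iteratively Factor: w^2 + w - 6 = (w + 3)*(w - 2)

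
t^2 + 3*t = t*(t + 3)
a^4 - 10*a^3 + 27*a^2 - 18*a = a*(a - 6)*(a - 3)*(a - 1)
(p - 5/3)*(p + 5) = p^2 + 10*p/3 - 25/3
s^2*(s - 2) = s^3 - 2*s^2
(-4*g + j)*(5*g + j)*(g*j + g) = -20*g^3*j - 20*g^3 + g^2*j^2 + g^2*j + g*j^3 + g*j^2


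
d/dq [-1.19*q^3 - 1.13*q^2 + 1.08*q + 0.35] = -3.57*q^2 - 2.26*q + 1.08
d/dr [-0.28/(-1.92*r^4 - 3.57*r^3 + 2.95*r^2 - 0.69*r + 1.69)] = (-2.1504*r^3 - 2.9988*r^2 + 1.652*r - 0.1932)/(1.92*r^4 + 3.57*r^3 - 2.95*r^2 + 0.69*r - 1.69)^2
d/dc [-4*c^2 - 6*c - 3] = -8*c - 6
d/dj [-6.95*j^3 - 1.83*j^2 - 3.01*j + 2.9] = -20.85*j^2 - 3.66*j - 3.01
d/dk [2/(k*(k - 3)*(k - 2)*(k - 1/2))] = 4*(-8*k^3 + 33*k^2 - 34*k + 6)/(k^2*(4*k^6 - 44*k^5 + 189*k^4 - 398*k^3 + 421*k^2 - 204*k + 36))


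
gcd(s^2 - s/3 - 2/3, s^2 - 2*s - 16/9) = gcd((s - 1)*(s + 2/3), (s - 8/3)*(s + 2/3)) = s + 2/3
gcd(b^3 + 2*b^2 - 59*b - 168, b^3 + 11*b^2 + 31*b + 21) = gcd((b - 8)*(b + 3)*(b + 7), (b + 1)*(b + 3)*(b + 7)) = b^2 + 10*b + 21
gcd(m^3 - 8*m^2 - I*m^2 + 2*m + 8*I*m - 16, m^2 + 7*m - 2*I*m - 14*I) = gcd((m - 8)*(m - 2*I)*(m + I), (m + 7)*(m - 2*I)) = m - 2*I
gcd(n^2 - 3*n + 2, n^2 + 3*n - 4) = n - 1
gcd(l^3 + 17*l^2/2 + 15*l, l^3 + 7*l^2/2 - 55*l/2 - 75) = l^2 + 17*l/2 + 15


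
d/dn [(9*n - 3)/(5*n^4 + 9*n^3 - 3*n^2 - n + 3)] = 3*(-45*n^4 - 34*n^3 + 36*n^2 - 6*n + 8)/(25*n^8 + 90*n^7 + 51*n^6 - 64*n^5 + 21*n^4 + 60*n^3 - 17*n^2 - 6*n + 9)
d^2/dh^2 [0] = 0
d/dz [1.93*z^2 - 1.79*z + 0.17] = 3.86*z - 1.79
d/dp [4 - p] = -1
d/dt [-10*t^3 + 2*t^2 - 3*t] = -30*t^2 + 4*t - 3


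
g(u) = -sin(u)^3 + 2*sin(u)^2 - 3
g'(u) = -3*sin(u)^2*cos(u) + 4*sin(u)*cos(u)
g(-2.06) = -0.75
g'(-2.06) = 2.76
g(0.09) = -2.98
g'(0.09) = 0.33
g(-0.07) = -2.99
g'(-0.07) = -0.29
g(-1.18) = -0.50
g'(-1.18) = -2.39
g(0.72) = -2.42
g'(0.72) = 1.00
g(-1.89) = -0.34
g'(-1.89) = 2.04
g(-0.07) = -2.99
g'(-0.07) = -0.29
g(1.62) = -2.00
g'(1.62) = -0.05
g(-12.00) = -2.58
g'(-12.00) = 1.08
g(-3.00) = -2.96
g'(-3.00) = 0.62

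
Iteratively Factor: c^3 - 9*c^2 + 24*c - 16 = (c - 1)*(c^2 - 8*c + 16) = (c - 4)*(c - 1)*(c - 4)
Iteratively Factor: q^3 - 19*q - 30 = (q - 5)*(q^2 + 5*q + 6) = (q - 5)*(q + 3)*(q + 2)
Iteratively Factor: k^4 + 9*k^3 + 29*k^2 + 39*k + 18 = (k + 2)*(k^3 + 7*k^2 + 15*k + 9) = (k + 2)*(k + 3)*(k^2 + 4*k + 3) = (k + 2)*(k + 3)^2*(k + 1)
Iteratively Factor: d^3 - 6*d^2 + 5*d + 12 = (d - 3)*(d^2 - 3*d - 4) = (d - 4)*(d - 3)*(d + 1)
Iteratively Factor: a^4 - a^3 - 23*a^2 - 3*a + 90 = (a - 2)*(a^3 + a^2 - 21*a - 45) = (a - 2)*(a + 3)*(a^2 - 2*a - 15) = (a - 5)*(a - 2)*(a + 3)*(a + 3)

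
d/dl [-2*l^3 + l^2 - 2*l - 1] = -6*l^2 + 2*l - 2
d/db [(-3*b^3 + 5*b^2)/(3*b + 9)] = b*(b*(3*b - 5) + (10 - 9*b)*(b + 3))/(3*(b + 3)^2)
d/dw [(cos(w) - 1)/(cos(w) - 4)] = 3*sin(w)/(cos(w) - 4)^2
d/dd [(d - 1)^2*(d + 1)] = (d - 1)*(3*d + 1)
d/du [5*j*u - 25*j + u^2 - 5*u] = 5*j + 2*u - 5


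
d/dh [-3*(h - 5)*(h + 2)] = 9 - 6*h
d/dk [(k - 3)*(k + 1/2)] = 2*k - 5/2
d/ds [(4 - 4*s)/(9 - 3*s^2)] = 4*(s^2 - 2*s*(s - 1) - 3)/(3*(s^2 - 3)^2)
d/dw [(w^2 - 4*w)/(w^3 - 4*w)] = (-w^2 + 8*w - 4)/(w^4 - 8*w^2 + 16)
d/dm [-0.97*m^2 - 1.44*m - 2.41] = -1.94*m - 1.44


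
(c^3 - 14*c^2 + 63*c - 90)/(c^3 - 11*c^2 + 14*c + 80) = (c^2 - 9*c + 18)/(c^2 - 6*c - 16)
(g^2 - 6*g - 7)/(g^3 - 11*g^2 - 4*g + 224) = (g + 1)/(g^2 - 4*g - 32)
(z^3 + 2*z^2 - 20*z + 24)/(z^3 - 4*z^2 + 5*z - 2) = (z^2 + 4*z - 12)/(z^2 - 2*z + 1)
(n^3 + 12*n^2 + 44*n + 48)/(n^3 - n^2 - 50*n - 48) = (n^2 + 6*n + 8)/(n^2 - 7*n - 8)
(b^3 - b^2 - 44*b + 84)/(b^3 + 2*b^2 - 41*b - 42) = (b - 2)/(b + 1)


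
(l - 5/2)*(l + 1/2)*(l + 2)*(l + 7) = l^4 + 7*l^3 - 21*l^2/4 - 157*l/4 - 35/2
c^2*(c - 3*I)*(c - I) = c^4 - 4*I*c^3 - 3*c^2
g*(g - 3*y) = g^2 - 3*g*y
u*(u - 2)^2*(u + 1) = u^4 - 3*u^3 + 4*u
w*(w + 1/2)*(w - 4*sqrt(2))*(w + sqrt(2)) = w^4 - 3*sqrt(2)*w^3 + w^3/2 - 8*w^2 - 3*sqrt(2)*w^2/2 - 4*w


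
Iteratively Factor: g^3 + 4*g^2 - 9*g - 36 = (g - 3)*(g^2 + 7*g + 12) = (g - 3)*(g + 3)*(g + 4)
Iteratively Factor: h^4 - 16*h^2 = (h)*(h^3 - 16*h) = h*(h - 4)*(h^2 + 4*h) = h^2*(h - 4)*(h + 4)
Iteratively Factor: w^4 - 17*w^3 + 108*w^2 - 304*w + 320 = (w - 4)*(w^3 - 13*w^2 + 56*w - 80) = (w - 5)*(w - 4)*(w^2 - 8*w + 16) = (w - 5)*(w - 4)^2*(w - 4)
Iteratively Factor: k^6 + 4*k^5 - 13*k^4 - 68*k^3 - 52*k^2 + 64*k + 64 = (k + 2)*(k^5 + 2*k^4 - 17*k^3 - 34*k^2 + 16*k + 32) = (k + 2)^2*(k^4 - 17*k^2 + 16) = (k + 1)*(k + 2)^2*(k^3 - k^2 - 16*k + 16) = (k + 1)*(k + 2)^2*(k + 4)*(k^2 - 5*k + 4) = (k - 4)*(k + 1)*(k + 2)^2*(k + 4)*(k - 1)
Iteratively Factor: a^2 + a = (a + 1)*(a)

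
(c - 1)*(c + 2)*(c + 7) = c^3 + 8*c^2 + 5*c - 14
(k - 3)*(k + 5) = k^2 + 2*k - 15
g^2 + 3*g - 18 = (g - 3)*(g + 6)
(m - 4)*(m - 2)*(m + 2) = m^3 - 4*m^2 - 4*m + 16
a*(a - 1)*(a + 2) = a^3 + a^2 - 2*a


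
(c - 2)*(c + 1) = c^2 - c - 2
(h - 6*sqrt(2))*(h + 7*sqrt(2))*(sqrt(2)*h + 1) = sqrt(2)*h^3 + 3*h^2 - 83*sqrt(2)*h - 84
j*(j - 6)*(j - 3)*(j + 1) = j^4 - 8*j^3 + 9*j^2 + 18*j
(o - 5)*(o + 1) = o^2 - 4*o - 5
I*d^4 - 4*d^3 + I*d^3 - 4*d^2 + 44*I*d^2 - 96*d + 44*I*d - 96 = (d - 6*I)*(d + 2*I)*(d + 8*I)*(I*d + I)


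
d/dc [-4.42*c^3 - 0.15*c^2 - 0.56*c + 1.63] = -13.26*c^2 - 0.3*c - 0.56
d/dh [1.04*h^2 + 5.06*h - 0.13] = 2.08*h + 5.06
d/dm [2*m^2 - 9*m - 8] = 4*m - 9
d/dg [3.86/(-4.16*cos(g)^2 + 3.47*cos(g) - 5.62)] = (13.3942 - 32.1152*cos(g))*sin(g)/(4.16*cos(g)^2 - 3.47*cos(g) + 5.62)^2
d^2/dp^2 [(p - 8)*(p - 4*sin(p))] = 2*(2*p - 16)*sin(p) - 8*cos(p) + 2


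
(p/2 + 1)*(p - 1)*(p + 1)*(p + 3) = p^4/2 + 5*p^3/2 + 5*p^2/2 - 5*p/2 - 3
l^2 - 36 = (l - 6)*(l + 6)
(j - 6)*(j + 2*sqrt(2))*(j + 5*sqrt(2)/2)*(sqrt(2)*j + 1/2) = sqrt(2)*j^4 - 6*sqrt(2)*j^3 + 19*j^3/2 - 57*j^2 + 49*sqrt(2)*j^2/4 - 147*sqrt(2)*j/2 + 5*j - 30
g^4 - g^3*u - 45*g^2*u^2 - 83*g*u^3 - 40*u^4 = (g - 8*u)*(g + u)^2*(g + 5*u)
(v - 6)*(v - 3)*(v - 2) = v^3 - 11*v^2 + 36*v - 36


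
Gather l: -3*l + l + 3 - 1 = 2 - 2*l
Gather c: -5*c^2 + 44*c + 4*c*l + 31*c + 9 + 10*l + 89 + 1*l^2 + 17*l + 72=-5*c^2 + c*(4*l + 75) + l^2 + 27*l + 170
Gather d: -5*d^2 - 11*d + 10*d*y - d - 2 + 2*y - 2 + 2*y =-5*d^2 + d*(10*y - 12) + 4*y - 4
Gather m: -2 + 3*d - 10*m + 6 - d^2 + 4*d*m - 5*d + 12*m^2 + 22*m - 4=-d^2 - 2*d + 12*m^2 + m*(4*d + 12)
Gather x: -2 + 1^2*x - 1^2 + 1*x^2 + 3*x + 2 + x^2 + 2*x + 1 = 2*x^2 + 6*x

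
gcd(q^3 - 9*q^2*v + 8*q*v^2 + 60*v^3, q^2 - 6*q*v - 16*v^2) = q + 2*v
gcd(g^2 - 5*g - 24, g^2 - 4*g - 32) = g - 8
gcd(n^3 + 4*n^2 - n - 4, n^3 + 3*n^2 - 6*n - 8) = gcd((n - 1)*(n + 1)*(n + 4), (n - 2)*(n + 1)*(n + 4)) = n^2 + 5*n + 4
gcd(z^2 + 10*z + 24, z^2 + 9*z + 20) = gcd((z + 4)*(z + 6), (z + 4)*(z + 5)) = z + 4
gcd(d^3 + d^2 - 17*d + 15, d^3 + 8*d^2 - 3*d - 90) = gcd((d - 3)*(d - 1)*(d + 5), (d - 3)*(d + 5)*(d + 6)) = d^2 + 2*d - 15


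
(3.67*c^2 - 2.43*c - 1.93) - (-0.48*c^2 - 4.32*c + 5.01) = 4.15*c^2 + 1.89*c - 6.94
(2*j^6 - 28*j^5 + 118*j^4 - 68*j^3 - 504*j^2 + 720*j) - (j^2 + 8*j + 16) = 2*j^6 - 28*j^5 + 118*j^4 - 68*j^3 - 505*j^2 + 712*j - 16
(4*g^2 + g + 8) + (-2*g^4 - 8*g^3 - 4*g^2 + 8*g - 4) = -2*g^4 - 8*g^3 + 9*g + 4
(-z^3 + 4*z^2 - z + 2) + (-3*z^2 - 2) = -z^3 + z^2 - z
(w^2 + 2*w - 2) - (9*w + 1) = w^2 - 7*w - 3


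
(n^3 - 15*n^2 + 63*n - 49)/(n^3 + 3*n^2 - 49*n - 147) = (n^2 - 8*n + 7)/(n^2 + 10*n + 21)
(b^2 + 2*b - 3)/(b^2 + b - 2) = (b + 3)/(b + 2)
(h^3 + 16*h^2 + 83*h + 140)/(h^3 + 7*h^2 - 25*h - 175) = (h + 4)/(h - 5)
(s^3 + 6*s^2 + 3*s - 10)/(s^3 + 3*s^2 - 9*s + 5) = (s + 2)/(s - 1)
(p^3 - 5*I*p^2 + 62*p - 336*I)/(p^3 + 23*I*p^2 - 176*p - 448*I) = (p^2 - 13*I*p - 42)/(p^2 + 15*I*p - 56)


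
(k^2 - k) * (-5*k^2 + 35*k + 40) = -5*k^4 + 40*k^3 + 5*k^2 - 40*k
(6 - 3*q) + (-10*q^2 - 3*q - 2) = -10*q^2 - 6*q + 4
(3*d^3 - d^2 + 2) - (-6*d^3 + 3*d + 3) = 9*d^3 - d^2 - 3*d - 1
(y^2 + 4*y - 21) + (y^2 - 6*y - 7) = 2*y^2 - 2*y - 28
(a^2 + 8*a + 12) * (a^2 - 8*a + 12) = a^4 - 40*a^2 + 144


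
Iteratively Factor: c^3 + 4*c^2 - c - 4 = (c + 4)*(c^2 - 1) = (c - 1)*(c + 4)*(c + 1)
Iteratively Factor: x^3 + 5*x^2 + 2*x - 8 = (x - 1)*(x^2 + 6*x + 8) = (x - 1)*(x + 2)*(x + 4)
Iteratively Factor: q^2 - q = (q - 1)*(q)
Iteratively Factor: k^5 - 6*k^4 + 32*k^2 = (k + 2)*(k^4 - 8*k^3 + 16*k^2) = k*(k + 2)*(k^3 - 8*k^2 + 16*k) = k^2*(k + 2)*(k^2 - 8*k + 16) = k^2*(k - 4)*(k + 2)*(k - 4)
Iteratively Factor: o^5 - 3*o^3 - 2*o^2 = (o)*(o^4 - 3*o^2 - 2*o) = o*(o + 1)*(o^3 - o^2 - 2*o) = o*(o - 2)*(o + 1)*(o^2 + o) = o*(o - 2)*(o + 1)^2*(o)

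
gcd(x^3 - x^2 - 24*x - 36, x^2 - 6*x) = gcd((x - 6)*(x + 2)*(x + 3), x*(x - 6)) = x - 6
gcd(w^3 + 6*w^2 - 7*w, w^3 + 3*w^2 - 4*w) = w^2 - w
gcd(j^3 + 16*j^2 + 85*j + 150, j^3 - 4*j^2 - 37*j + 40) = j + 5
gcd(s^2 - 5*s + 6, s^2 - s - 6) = s - 3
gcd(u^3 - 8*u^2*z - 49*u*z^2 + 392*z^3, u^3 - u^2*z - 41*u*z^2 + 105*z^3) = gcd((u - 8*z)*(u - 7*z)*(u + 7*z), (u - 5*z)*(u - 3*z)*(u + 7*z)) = u + 7*z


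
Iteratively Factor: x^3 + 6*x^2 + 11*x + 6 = (x + 3)*(x^2 + 3*x + 2) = (x + 1)*(x + 3)*(x + 2)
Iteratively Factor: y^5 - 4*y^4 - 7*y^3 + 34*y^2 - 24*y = (y - 2)*(y^4 - 2*y^3 - 11*y^2 + 12*y) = y*(y - 2)*(y^3 - 2*y^2 - 11*y + 12) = y*(y - 4)*(y - 2)*(y^2 + 2*y - 3) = y*(y - 4)*(y - 2)*(y - 1)*(y + 3)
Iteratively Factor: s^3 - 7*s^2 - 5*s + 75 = (s - 5)*(s^2 - 2*s - 15) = (s - 5)^2*(s + 3)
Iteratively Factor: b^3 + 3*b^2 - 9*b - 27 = (b + 3)*(b^2 - 9) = (b + 3)^2*(b - 3)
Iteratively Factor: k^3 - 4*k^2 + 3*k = (k - 3)*(k^2 - k) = (k - 3)*(k - 1)*(k)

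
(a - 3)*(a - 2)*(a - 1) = a^3 - 6*a^2 + 11*a - 6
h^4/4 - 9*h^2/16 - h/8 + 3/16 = (h/4 + 1/4)*(h - 3/2)*(h - 1/2)*(h + 1)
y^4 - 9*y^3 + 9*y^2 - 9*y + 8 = (y - 8)*(y - 1)*(y - I)*(y + I)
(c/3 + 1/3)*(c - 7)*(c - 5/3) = c^3/3 - 23*c^2/9 + c + 35/9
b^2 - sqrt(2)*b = b*(b - sqrt(2))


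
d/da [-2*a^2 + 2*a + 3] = 2 - 4*a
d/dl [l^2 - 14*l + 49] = 2*l - 14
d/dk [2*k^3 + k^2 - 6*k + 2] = 6*k^2 + 2*k - 6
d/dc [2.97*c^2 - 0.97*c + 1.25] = 5.94*c - 0.97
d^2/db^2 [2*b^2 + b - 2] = 4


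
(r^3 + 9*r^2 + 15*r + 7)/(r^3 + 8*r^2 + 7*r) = (r + 1)/r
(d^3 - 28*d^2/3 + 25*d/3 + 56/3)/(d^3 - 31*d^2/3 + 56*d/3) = (d + 1)/d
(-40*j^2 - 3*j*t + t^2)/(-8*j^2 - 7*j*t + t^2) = (5*j + t)/(j + t)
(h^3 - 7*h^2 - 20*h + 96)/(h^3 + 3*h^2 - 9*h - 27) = (h^2 - 4*h - 32)/(h^2 + 6*h + 9)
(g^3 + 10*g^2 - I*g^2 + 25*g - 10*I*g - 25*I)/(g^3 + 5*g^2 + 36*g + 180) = (g^2 + g*(5 - I) - 5*I)/(g^2 + 36)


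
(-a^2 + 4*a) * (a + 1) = -a^3 + 3*a^2 + 4*a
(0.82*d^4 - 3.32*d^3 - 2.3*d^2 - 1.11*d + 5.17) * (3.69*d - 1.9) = 3.0258*d^5 - 13.8088*d^4 - 2.179*d^3 + 0.274099999999999*d^2 + 21.1863*d - 9.823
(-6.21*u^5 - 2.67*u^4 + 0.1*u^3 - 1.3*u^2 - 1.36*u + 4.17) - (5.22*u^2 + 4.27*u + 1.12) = -6.21*u^5 - 2.67*u^4 + 0.1*u^3 - 6.52*u^2 - 5.63*u + 3.05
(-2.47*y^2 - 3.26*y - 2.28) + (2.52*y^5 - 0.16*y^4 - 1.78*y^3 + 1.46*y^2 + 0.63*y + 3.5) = 2.52*y^5 - 0.16*y^4 - 1.78*y^3 - 1.01*y^2 - 2.63*y + 1.22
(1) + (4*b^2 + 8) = 4*b^2 + 9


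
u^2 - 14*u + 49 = (u - 7)^2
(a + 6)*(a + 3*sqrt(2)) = a^2 + 3*sqrt(2)*a + 6*a + 18*sqrt(2)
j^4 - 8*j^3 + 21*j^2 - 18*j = j*(j - 3)^2*(j - 2)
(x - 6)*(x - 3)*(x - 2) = x^3 - 11*x^2 + 36*x - 36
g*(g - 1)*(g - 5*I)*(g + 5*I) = g^4 - g^3 + 25*g^2 - 25*g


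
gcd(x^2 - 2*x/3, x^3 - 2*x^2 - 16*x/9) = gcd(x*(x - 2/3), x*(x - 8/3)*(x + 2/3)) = x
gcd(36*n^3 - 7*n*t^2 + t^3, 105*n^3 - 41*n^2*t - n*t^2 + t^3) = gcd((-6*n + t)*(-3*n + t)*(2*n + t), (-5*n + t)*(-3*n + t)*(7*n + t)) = -3*n + t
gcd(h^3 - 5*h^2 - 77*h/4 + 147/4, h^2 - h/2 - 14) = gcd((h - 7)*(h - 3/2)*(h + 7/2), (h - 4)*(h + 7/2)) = h + 7/2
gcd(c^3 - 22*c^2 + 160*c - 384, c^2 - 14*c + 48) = c^2 - 14*c + 48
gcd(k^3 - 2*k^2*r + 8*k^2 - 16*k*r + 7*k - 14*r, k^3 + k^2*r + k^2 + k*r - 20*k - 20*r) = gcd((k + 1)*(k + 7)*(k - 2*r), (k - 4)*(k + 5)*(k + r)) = 1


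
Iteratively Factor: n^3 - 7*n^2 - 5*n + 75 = (n - 5)*(n^2 - 2*n - 15) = (n - 5)*(n + 3)*(n - 5)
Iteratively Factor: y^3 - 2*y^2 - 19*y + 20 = (y - 1)*(y^2 - y - 20) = (y - 5)*(y - 1)*(y + 4)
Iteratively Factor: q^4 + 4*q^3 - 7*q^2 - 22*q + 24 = (q - 1)*(q^3 + 5*q^2 - 2*q - 24) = (q - 1)*(q + 3)*(q^2 + 2*q - 8) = (q - 2)*(q - 1)*(q + 3)*(q + 4)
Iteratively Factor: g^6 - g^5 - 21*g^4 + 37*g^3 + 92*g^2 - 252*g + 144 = (g + 3)*(g^5 - 4*g^4 - 9*g^3 + 64*g^2 - 100*g + 48) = (g + 3)*(g + 4)*(g^4 - 8*g^3 + 23*g^2 - 28*g + 12) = (g - 3)*(g + 3)*(g + 4)*(g^3 - 5*g^2 + 8*g - 4) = (g - 3)*(g - 1)*(g + 3)*(g + 4)*(g^2 - 4*g + 4) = (g - 3)*(g - 2)*(g - 1)*(g + 3)*(g + 4)*(g - 2)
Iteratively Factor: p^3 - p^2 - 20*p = (p)*(p^2 - p - 20) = p*(p + 4)*(p - 5)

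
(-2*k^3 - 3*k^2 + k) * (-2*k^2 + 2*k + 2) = 4*k^5 + 2*k^4 - 12*k^3 - 4*k^2 + 2*k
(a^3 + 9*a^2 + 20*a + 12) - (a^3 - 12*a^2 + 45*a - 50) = 21*a^2 - 25*a + 62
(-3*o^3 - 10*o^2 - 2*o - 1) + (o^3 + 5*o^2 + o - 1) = -2*o^3 - 5*o^2 - o - 2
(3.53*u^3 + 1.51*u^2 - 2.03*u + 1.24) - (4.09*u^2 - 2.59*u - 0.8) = 3.53*u^3 - 2.58*u^2 + 0.56*u + 2.04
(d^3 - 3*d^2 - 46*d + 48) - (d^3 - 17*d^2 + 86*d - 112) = 14*d^2 - 132*d + 160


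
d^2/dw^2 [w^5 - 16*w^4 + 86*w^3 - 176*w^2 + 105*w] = 20*w^3 - 192*w^2 + 516*w - 352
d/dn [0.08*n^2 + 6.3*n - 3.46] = 0.16*n + 6.3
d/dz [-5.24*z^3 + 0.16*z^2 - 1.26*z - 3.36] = -15.72*z^2 + 0.32*z - 1.26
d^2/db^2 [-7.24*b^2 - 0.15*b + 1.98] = -14.4800000000000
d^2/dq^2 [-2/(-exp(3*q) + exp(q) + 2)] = 2*((1 - 9*exp(2*q))*(-exp(3*q) + exp(q) + 2) - 2*(3*exp(2*q) - 1)^2*exp(q))*exp(q)/(-exp(3*q) + exp(q) + 2)^3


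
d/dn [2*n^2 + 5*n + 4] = 4*n + 5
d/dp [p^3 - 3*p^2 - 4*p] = 3*p^2 - 6*p - 4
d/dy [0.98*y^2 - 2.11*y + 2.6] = 1.96*y - 2.11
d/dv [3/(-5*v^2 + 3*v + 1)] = 3*(10*v - 3)/(-5*v^2 + 3*v + 1)^2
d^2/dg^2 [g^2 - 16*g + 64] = 2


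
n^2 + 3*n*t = n*(n + 3*t)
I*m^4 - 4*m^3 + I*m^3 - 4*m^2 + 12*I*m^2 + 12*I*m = m*(m - 2*I)*(m + 6*I)*(I*m + I)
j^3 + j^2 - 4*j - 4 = (j - 2)*(j + 1)*(j + 2)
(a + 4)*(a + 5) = a^2 + 9*a + 20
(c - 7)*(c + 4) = c^2 - 3*c - 28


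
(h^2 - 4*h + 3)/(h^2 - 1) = (h - 3)/(h + 1)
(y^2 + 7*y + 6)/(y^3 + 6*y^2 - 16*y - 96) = (y + 1)/(y^2 - 16)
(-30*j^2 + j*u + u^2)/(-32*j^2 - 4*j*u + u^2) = (30*j^2 - j*u - u^2)/(32*j^2 + 4*j*u - u^2)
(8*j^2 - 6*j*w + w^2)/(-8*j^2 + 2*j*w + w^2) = (-4*j + w)/(4*j + w)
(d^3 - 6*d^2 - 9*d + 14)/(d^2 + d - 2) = d - 7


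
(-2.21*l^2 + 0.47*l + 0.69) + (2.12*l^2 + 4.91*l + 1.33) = -0.0899999999999999*l^2 + 5.38*l + 2.02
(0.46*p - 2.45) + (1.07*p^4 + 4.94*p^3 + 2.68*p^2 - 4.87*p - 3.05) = 1.07*p^4 + 4.94*p^3 + 2.68*p^2 - 4.41*p - 5.5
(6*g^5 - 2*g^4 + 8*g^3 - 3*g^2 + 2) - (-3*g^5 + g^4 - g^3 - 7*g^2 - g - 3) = 9*g^5 - 3*g^4 + 9*g^3 + 4*g^2 + g + 5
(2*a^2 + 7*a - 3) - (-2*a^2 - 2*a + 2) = 4*a^2 + 9*a - 5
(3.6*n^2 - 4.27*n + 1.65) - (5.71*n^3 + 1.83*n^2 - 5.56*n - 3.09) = -5.71*n^3 + 1.77*n^2 + 1.29*n + 4.74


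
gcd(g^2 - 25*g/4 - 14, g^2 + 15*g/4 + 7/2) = g + 7/4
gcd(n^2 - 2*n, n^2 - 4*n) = n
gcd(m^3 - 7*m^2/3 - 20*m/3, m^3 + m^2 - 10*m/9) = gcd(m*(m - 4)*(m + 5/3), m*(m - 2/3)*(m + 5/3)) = m^2 + 5*m/3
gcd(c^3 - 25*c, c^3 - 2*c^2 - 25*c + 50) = c^2 - 25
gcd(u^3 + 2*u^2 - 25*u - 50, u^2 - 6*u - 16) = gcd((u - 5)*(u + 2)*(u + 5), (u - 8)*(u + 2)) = u + 2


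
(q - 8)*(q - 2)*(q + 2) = q^3 - 8*q^2 - 4*q + 32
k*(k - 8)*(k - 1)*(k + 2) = k^4 - 7*k^3 - 10*k^2 + 16*k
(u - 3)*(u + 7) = u^2 + 4*u - 21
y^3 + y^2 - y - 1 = (y - 1)*(y + 1)^2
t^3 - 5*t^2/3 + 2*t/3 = t*(t - 1)*(t - 2/3)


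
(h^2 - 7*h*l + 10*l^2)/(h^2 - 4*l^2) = (h - 5*l)/(h + 2*l)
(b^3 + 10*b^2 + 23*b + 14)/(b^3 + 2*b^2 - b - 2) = (b + 7)/(b - 1)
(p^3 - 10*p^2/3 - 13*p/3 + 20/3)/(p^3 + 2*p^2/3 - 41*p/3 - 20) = (p - 1)/(p + 3)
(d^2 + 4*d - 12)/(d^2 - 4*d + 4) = (d + 6)/(d - 2)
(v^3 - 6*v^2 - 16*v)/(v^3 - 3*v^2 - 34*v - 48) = v/(v + 3)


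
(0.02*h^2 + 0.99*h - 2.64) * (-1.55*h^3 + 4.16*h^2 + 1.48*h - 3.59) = -0.031*h^5 - 1.4513*h^4 + 8.24*h^3 - 9.589*h^2 - 7.4613*h + 9.4776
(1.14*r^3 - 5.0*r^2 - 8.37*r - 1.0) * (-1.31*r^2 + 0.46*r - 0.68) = -1.4934*r^5 + 7.0744*r^4 + 7.8895*r^3 + 0.859800000000001*r^2 + 5.2316*r + 0.68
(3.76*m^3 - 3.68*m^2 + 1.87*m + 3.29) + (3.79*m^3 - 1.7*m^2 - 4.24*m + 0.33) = 7.55*m^3 - 5.38*m^2 - 2.37*m + 3.62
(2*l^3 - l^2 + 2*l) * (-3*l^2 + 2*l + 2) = -6*l^5 + 7*l^4 - 4*l^3 + 2*l^2 + 4*l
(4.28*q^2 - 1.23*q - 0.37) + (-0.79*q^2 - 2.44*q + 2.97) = 3.49*q^2 - 3.67*q + 2.6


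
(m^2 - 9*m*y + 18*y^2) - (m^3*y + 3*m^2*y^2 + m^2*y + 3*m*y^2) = -m^3*y - 3*m^2*y^2 - m^2*y + m^2 - 3*m*y^2 - 9*m*y + 18*y^2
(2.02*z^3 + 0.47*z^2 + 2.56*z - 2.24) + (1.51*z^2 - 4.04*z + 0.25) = 2.02*z^3 + 1.98*z^2 - 1.48*z - 1.99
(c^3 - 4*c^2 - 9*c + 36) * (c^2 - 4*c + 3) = c^5 - 8*c^4 + 10*c^3 + 60*c^2 - 171*c + 108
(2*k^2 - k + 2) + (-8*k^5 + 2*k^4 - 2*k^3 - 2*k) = -8*k^5 + 2*k^4 - 2*k^3 + 2*k^2 - 3*k + 2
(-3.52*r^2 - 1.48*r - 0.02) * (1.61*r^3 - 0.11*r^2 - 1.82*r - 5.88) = -5.6672*r^5 - 1.9956*r^4 + 6.537*r^3 + 23.3934*r^2 + 8.7388*r + 0.1176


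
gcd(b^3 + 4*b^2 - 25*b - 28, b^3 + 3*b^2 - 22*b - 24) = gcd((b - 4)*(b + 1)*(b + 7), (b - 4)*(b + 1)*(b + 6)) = b^2 - 3*b - 4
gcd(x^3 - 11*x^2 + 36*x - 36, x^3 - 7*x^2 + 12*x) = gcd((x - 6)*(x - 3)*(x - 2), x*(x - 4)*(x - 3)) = x - 3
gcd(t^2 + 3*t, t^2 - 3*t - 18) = t + 3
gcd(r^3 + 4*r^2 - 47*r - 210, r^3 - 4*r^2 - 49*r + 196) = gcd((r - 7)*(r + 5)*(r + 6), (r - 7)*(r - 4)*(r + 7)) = r - 7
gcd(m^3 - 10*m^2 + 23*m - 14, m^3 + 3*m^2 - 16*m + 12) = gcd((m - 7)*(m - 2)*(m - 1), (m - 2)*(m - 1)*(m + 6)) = m^2 - 3*m + 2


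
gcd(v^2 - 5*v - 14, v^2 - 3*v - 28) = v - 7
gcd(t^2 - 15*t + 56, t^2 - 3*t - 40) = t - 8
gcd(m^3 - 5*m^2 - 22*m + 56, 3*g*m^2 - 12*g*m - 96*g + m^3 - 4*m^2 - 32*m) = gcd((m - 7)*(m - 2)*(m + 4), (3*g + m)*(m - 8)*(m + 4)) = m + 4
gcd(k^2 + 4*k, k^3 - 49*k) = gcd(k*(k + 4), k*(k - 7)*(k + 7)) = k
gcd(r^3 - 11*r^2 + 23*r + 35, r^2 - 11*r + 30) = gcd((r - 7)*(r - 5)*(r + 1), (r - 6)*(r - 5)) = r - 5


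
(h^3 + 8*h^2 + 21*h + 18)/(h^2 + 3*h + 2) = (h^2 + 6*h + 9)/(h + 1)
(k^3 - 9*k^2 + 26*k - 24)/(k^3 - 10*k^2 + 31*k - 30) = (k - 4)/(k - 5)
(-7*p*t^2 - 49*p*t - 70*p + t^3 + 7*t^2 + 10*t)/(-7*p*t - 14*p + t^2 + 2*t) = t + 5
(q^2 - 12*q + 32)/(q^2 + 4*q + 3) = (q^2 - 12*q + 32)/(q^2 + 4*q + 3)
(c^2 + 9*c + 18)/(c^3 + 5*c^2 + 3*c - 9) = (c + 6)/(c^2 + 2*c - 3)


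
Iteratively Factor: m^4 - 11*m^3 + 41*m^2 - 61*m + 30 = (m - 3)*(m^3 - 8*m^2 + 17*m - 10) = (m - 3)*(m - 2)*(m^2 - 6*m + 5) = (m - 3)*(m - 2)*(m - 1)*(m - 5)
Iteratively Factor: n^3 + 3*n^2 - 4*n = (n - 1)*(n^2 + 4*n) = (n - 1)*(n + 4)*(n)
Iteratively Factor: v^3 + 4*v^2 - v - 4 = (v - 1)*(v^2 + 5*v + 4) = (v - 1)*(v + 4)*(v + 1)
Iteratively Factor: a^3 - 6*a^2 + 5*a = (a - 1)*(a^2 - 5*a) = a*(a - 1)*(a - 5)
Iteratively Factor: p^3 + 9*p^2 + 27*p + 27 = (p + 3)*(p^2 + 6*p + 9) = (p + 3)^2*(p + 3)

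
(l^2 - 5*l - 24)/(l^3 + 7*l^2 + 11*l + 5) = (l^2 - 5*l - 24)/(l^3 + 7*l^2 + 11*l + 5)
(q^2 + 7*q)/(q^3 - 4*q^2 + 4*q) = (q + 7)/(q^2 - 4*q + 4)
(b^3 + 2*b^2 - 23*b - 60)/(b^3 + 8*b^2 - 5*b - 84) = (b^2 - 2*b - 15)/(b^2 + 4*b - 21)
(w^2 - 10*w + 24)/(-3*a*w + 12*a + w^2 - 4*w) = (w - 6)/(-3*a + w)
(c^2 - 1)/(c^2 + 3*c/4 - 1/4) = 4*(c - 1)/(4*c - 1)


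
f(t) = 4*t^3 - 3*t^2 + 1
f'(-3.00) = 126.00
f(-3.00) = -134.00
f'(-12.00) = 1800.00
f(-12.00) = -7343.00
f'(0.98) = 5.64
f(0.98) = 1.88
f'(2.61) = 66.09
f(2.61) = 51.68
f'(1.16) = 9.19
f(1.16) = 3.21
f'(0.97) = 5.47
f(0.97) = 1.83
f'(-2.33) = 79.13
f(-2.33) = -65.88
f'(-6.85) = 604.17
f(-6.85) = -1425.44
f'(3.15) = 100.17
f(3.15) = 96.26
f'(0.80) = 2.88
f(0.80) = 1.13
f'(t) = 12*t^2 - 6*t = 6*t*(2*t - 1)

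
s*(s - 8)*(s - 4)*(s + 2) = s^4 - 10*s^3 + 8*s^2 + 64*s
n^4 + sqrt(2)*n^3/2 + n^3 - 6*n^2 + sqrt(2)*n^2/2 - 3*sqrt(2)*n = n*(n - 2)*(n + 3)*(n + sqrt(2)/2)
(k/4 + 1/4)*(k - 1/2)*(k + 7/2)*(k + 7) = k^4/4 + 11*k^3/4 + 117*k^2/16 + 7*k/4 - 49/16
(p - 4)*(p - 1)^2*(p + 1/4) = p^4 - 23*p^3/4 + 15*p^2/2 - 7*p/4 - 1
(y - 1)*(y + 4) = y^2 + 3*y - 4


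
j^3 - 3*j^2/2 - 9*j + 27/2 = (j - 3)*(j - 3/2)*(j + 3)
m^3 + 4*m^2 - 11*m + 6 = (m - 1)^2*(m + 6)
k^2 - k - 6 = (k - 3)*(k + 2)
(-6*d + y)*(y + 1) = -6*d*y - 6*d + y^2 + y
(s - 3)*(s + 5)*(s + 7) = s^3 + 9*s^2 - s - 105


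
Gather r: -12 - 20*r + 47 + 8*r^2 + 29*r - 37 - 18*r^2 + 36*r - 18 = -10*r^2 + 45*r - 20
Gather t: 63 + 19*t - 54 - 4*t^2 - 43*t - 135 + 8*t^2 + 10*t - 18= 4*t^2 - 14*t - 144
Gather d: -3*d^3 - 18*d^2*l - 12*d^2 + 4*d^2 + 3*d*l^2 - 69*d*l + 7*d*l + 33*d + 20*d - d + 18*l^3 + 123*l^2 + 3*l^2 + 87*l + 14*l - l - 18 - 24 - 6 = -3*d^3 + d^2*(-18*l - 8) + d*(3*l^2 - 62*l + 52) + 18*l^3 + 126*l^2 + 100*l - 48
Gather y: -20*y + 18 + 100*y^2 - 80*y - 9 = 100*y^2 - 100*y + 9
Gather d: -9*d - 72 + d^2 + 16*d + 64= d^2 + 7*d - 8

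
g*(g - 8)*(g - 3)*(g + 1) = g^4 - 10*g^3 + 13*g^2 + 24*g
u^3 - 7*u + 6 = (u - 2)*(u - 1)*(u + 3)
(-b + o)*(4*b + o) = -4*b^2 + 3*b*o + o^2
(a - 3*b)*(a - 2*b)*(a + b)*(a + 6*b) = a^4 + 2*a^3*b - 23*a^2*b^2 + 12*a*b^3 + 36*b^4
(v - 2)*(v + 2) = v^2 - 4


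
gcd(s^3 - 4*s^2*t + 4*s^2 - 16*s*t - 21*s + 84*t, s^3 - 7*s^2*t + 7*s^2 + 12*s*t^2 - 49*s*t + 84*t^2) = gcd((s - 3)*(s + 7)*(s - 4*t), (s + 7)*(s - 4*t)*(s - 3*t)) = s^2 - 4*s*t + 7*s - 28*t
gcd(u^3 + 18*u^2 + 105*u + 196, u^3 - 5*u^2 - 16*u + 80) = u + 4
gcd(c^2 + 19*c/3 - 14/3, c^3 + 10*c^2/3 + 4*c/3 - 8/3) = c - 2/3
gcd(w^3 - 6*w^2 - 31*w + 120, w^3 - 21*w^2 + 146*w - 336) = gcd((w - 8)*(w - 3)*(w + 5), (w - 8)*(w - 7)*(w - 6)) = w - 8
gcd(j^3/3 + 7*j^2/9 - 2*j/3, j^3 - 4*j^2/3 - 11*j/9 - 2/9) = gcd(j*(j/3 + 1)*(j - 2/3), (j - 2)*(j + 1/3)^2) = 1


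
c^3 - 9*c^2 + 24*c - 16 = (c - 4)^2*(c - 1)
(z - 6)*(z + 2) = z^2 - 4*z - 12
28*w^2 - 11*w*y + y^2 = (-7*w + y)*(-4*w + y)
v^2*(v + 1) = v^3 + v^2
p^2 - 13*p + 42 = (p - 7)*(p - 6)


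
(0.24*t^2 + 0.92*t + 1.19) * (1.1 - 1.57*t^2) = -0.3768*t^4 - 1.4444*t^3 - 1.6043*t^2 + 1.012*t + 1.309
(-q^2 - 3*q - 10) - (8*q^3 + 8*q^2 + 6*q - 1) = -8*q^3 - 9*q^2 - 9*q - 9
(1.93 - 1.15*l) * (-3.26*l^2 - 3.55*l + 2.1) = 3.749*l^3 - 2.2093*l^2 - 9.2665*l + 4.053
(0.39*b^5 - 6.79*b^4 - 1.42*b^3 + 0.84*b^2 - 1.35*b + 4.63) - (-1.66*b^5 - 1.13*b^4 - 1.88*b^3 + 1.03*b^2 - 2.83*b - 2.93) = 2.05*b^5 - 5.66*b^4 + 0.46*b^3 - 0.19*b^2 + 1.48*b + 7.56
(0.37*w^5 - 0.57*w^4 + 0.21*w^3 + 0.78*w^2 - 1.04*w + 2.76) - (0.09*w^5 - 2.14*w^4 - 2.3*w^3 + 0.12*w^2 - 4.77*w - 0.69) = 0.28*w^5 + 1.57*w^4 + 2.51*w^3 + 0.66*w^2 + 3.73*w + 3.45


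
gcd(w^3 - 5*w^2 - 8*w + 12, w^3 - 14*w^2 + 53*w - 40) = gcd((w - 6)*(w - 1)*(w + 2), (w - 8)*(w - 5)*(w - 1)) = w - 1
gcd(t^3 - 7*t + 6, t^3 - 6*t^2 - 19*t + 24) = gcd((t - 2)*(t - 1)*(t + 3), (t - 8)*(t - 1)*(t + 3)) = t^2 + 2*t - 3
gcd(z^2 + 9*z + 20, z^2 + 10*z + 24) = z + 4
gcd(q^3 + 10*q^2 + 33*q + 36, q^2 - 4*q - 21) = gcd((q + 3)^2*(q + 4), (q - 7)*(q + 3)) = q + 3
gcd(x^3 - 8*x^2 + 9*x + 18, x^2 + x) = x + 1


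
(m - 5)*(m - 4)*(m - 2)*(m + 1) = m^4 - 10*m^3 + 27*m^2 - 2*m - 40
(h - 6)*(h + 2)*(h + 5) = h^3 + h^2 - 32*h - 60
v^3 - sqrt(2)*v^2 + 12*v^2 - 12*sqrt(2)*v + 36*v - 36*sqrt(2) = (v + 6)^2*(v - sqrt(2))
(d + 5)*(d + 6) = d^2 + 11*d + 30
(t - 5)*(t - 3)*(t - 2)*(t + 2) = t^4 - 8*t^3 + 11*t^2 + 32*t - 60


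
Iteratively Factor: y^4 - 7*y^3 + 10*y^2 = (y)*(y^3 - 7*y^2 + 10*y) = y*(y - 5)*(y^2 - 2*y) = y*(y - 5)*(y - 2)*(y)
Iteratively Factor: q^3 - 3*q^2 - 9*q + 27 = (q - 3)*(q^2 - 9) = (q - 3)*(q + 3)*(q - 3)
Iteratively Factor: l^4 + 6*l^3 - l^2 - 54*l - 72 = (l + 4)*(l^3 + 2*l^2 - 9*l - 18) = (l + 3)*(l + 4)*(l^2 - l - 6) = (l - 3)*(l + 3)*(l + 4)*(l + 2)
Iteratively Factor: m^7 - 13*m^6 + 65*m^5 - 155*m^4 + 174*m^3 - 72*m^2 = (m - 3)*(m^6 - 10*m^5 + 35*m^4 - 50*m^3 + 24*m^2) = (m - 3)^2*(m^5 - 7*m^4 + 14*m^3 - 8*m^2) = m*(m - 3)^2*(m^4 - 7*m^3 + 14*m^2 - 8*m) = m*(m - 4)*(m - 3)^2*(m^3 - 3*m^2 + 2*m) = m*(m - 4)*(m - 3)^2*(m - 2)*(m^2 - m) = m^2*(m - 4)*(m - 3)^2*(m - 2)*(m - 1)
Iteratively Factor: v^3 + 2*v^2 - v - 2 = (v + 2)*(v^2 - 1) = (v + 1)*(v + 2)*(v - 1)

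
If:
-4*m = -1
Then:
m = 1/4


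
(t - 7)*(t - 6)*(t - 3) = t^3 - 16*t^2 + 81*t - 126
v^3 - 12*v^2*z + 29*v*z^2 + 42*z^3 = (v - 7*z)*(v - 6*z)*(v + z)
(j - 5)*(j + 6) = j^2 + j - 30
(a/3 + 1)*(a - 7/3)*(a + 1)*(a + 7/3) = a^4/3 + 4*a^3/3 - 22*a^2/27 - 196*a/27 - 49/9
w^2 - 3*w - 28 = (w - 7)*(w + 4)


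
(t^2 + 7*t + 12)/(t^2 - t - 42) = (t^2 + 7*t + 12)/(t^2 - t - 42)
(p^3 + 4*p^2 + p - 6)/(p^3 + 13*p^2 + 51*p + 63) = (p^2 + p - 2)/(p^2 + 10*p + 21)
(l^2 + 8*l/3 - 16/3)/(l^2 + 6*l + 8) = (l - 4/3)/(l + 2)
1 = 1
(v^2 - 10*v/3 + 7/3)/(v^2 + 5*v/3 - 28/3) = (v - 1)/(v + 4)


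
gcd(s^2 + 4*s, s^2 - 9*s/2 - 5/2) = 1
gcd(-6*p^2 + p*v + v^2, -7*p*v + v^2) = 1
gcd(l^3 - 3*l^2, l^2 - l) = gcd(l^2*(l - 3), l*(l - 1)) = l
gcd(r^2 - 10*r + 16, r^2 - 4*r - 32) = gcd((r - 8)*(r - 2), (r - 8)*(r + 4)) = r - 8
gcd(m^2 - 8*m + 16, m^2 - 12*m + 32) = m - 4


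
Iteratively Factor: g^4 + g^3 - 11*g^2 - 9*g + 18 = (g - 1)*(g^3 + 2*g^2 - 9*g - 18) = (g - 1)*(g + 3)*(g^2 - g - 6) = (g - 1)*(g + 2)*(g + 3)*(g - 3)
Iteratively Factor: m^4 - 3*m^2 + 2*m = (m + 2)*(m^3 - 2*m^2 + m) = (m - 1)*(m + 2)*(m^2 - m) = (m - 1)^2*(m + 2)*(m)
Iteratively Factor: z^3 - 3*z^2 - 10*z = (z + 2)*(z^2 - 5*z) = z*(z + 2)*(z - 5)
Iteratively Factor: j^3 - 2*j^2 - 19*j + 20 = (j - 1)*(j^2 - j - 20) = (j - 1)*(j + 4)*(j - 5)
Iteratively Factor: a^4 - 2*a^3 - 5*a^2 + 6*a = (a + 2)*(a^3 - 4*a^2 + 3*a) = a*(a + 2)*(a^2 - 4*a + 3) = a*(a - 3)*(a + 2)*(a - 1)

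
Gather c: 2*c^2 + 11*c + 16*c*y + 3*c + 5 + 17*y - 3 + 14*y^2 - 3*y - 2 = 2*c^2 + c*(16*y + 14) + 14*y^2 + 14*y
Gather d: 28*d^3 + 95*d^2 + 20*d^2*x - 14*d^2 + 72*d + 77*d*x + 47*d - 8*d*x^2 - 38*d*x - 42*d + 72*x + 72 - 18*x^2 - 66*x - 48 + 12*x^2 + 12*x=28*d^3 + d^2*(20*x + 81) + d*(-8*x^2 + 39*x + 77) - 6*x^2 + 18*x + 24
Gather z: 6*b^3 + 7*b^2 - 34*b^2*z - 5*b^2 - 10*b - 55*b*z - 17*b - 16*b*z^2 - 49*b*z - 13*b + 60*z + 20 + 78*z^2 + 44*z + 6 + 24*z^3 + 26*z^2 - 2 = 6*b^3 + 2*b^2 - 40*b + 24*z^3 + z^2*(104 - 16*b) + z*(-34*b^2 - 104*b + 104) + 24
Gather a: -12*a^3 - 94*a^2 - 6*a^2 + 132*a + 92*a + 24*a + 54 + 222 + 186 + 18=-12*a^3 - 100*a^2 + 248*a + 480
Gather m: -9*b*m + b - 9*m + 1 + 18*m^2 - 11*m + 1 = b + 18*m^2 + m*(-9*b - 20) + 2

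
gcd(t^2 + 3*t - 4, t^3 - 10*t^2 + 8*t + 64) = 1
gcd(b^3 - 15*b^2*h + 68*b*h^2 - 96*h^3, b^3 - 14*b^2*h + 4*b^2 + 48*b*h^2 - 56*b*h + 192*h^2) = b - 8*h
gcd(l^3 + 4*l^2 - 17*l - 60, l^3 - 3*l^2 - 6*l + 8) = l - 4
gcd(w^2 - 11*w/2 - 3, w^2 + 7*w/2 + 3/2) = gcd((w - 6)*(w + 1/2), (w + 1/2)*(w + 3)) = w + 1/2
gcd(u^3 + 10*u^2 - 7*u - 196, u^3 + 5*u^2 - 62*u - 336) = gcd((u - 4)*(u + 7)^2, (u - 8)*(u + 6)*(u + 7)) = u + 7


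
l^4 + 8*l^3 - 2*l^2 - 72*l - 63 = (l - 3)*(l + 1)*(l + 3)*(l + 7)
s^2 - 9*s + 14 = (s - 7)*(s - 2)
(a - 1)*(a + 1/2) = a^2 - a/2 - 1/2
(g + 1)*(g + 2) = g^2 + 3*g + 2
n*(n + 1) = n^2 + n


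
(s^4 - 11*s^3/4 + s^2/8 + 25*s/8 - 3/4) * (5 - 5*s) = -5*s^5 + 75*s^4/4 - 115*s^3/8 - 15*s^2 + 155*s/8 - 15/4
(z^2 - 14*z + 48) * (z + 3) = z^3 - 11*z^2 + 6*z + 144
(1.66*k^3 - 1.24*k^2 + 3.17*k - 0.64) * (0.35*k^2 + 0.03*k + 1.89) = 0.581*k^5 - 0.3842*k^4 + 4.2097*k^3 - 2.4725*k^2 + 5.9721*k - 1.2096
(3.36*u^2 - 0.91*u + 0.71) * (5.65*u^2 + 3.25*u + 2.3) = 18.984*u^4 + 5.7785*u^3 + 8.782*u^2 + 0.2145*u + 1.633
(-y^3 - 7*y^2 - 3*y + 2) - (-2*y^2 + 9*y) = -y^3 - 5*y^2 - 12*y + 2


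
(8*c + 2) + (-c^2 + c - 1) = -c^2 + 9*c + 1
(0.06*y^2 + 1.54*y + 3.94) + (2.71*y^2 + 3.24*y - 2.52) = 2.77*y^2 + 4.78*y + 1.42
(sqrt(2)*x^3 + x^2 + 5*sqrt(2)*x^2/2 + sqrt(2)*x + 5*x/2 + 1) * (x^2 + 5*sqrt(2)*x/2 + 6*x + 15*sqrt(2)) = sqrt(2)*x^5 + 6*x^4 + 17*sqrt(2)*x^4/2 + 37*sqrt(2)*x^3/2 + 51*x^3 + 109*sqrt(2)*x^2/4 + 96*x^2 + 36*x + 40*sqrt(2)*x + 15*sqrt(2)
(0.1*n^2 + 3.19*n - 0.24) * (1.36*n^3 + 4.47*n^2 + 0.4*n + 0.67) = 0.136*n^5 + 4.7854*n^4 + 13.9729*n^3 + 0.2702*n^2 + 2.0413*n - 0.1608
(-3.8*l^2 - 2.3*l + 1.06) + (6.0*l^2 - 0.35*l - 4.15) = 2.2*l^2 - 2.65*l - 3.09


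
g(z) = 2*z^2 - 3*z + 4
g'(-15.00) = -63.00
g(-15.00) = 499.00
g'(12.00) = 45.00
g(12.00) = 256.00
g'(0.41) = -1.36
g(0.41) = 3.11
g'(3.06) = 9.24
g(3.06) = 13.55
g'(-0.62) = -5.48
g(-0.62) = 6.63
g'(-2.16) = -11.64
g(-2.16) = 19.81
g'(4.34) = 14.36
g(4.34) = 28.65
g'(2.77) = 8.08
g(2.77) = 11.04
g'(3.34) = 10.36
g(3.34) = 16.29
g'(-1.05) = -7.20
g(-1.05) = 9.36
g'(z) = 4*z - 3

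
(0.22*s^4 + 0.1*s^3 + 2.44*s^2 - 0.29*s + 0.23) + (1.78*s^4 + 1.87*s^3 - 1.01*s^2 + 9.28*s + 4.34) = 2.0*s^4 + 1.97*s^3 + 1.43*s^2 + 8.99*s + 4.57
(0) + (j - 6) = j - 6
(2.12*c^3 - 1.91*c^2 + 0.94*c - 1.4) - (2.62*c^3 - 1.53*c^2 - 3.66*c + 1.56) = -0.5*c^3 - 0.38*c^2 + 4.6*c - 2.96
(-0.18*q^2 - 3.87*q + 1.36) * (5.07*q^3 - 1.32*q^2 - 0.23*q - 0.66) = -0.9126*q^5 - 19.3833*q^4 + 12.045*q^3 - 0.7863*q^2 + 2.2414*q - 0.8976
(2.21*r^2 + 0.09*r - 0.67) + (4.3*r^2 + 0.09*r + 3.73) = 6.51*r^2 + 0.18*r + 3.06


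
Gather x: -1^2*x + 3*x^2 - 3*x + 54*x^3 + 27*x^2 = 54*x^3 + 30*x^2 - 4*x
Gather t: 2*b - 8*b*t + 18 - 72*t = 2*b + t*(-8*b - 72) + 18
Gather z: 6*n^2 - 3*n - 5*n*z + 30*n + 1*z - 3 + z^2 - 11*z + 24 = 6*n^2 + 27*n + z^2 + z*(-5*n - 10) + 21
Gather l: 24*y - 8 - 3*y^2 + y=-3*y^2 + 25*y - 8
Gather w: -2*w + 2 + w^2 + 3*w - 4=w^2 + w - 2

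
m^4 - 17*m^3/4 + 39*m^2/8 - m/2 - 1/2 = (m - 2)^2*(m - 1/2)*(m + 1/4)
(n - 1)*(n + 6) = n^2 + 5*n - 6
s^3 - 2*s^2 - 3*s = s*(s - 3)*(s + 1)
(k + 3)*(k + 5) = k^2 + 8*k + 15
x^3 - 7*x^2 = x^2*(x - 7)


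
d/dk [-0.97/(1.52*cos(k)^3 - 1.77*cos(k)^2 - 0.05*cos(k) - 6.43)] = (-4.4232*cos(k)^2 + 3.4338*cos(k) + 0.0485)*sin(k)/(-1.52*cos(k)^3 + 1.77*cos(k)^2 + 0.05*cos(k) + 6.43)^2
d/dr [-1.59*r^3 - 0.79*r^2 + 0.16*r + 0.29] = -4.77*r^2 - 1.58*r + 0.16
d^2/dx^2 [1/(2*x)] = x^(-3)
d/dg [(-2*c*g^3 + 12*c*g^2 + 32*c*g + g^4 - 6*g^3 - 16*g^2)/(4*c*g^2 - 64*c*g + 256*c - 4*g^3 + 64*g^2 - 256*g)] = (-2*c^2*g^2 + 32*c^2*g + 32*c^2 + 2*c*g^3 - 42*c*g^2 - 32*c*g - g^4 + 16*g^3 + 16*g^2)/(4*(c^2*g^2 - 16*c^2*g + 64*c^2 - 2*c*g^3 + 32*c*g^2 - 128*c*g + g^4 - 16*g^3 + 64*g^2))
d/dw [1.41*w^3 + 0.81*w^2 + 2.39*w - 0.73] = 4.23*w^2 + 1.62*w + 2.39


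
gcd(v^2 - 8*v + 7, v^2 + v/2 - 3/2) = v - 1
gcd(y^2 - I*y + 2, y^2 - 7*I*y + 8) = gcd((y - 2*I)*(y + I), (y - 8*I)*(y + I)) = y + I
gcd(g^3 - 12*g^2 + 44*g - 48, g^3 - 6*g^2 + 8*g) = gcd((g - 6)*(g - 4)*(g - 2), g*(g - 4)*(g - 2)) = g^2 - 6*g + 8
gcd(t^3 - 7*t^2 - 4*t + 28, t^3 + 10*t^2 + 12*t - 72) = t - 2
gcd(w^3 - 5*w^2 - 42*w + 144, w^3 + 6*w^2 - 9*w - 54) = w^2 + 3*w - 18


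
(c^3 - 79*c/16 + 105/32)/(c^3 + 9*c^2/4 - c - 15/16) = (4*c - 7)/(2*(2*c + 1))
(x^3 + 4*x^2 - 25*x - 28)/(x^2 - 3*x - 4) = x + 7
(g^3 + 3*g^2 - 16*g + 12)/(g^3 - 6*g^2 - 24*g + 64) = (g^2 + 5*g - 6)/(g^2 - 4*g - 32)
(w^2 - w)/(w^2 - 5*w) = (w - 1)/(w - 5)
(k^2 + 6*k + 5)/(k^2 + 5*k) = (k + 1)/k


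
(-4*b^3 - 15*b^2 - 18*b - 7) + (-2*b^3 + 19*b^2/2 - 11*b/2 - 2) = -6*b^3 - 11*b^2/2 - 47*b/2 - 9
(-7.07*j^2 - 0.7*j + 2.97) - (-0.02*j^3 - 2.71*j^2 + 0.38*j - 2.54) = 0.02*j^3 - 4.36*j^2 - 1.08*j + 5.51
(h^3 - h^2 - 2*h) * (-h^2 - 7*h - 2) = -h^5 - 6*h^4 + 7*h^3 + 16*h^2 + 4*h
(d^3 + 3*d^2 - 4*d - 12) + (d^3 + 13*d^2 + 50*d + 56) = 2*d^3 + 16*d^2 + 46*d + 44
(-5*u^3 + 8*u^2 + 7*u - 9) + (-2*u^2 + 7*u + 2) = -5*u^3 + 6*u^2 + 14*u - 7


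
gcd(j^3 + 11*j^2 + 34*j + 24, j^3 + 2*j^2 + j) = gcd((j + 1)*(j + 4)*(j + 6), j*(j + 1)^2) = j + 1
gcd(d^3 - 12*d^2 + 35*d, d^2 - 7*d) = d^2 - 7*d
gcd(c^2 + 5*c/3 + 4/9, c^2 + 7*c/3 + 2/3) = c + 1/3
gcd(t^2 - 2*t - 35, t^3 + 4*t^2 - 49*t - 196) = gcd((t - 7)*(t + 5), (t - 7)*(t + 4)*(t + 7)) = t - 7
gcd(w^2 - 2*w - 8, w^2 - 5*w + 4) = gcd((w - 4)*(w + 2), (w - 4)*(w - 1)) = w - 4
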